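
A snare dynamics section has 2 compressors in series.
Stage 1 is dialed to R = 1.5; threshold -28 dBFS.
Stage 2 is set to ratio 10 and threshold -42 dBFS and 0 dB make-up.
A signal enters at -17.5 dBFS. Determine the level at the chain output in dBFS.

Stage 1: -17.5 dBFS is 10.5 dB over -28 dBFS; at 1.5:1 that becomes 7 dB over, giving -21 dBFS.
Stage 2: overshoot 21 dB → 21/10 = 2.1 dB → -39.9 dBFS.

-39.9 dBFS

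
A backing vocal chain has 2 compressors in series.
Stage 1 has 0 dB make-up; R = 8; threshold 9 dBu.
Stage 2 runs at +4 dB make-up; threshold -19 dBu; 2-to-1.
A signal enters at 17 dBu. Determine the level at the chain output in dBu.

Stage 1: 17 dBu is 8 dB over 9 dBu; at 8:1 that becomes 1 dB over, giving 10 dBu.
Stage 2: overshoot 29 dB → 29/2 = 14.5 dB → -4.5 dBu; +4 dB make-up → -0.5 dBu.

-0.5 dBu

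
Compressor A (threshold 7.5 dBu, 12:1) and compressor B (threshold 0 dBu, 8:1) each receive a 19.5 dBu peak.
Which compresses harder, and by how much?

B, by 6.0625 dB

A: 12 dB over, compressed to 1 dB over, so 11 dB of GR.
B: 19.5 dB over, compressed to 2.4375 dB over, so 17.0625 dB of GR.
B applies 6.0625 dB more gain reduction.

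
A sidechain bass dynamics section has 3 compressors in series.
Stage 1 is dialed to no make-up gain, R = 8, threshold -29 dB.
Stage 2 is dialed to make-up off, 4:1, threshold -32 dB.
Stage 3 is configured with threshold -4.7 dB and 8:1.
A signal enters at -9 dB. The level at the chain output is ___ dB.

-30.625 dB

Stage 1: overshoot 20 dB → 20/8 = 2.5 dB → -26.5 dB.
Stage 2: overshoot 5.5 dB → 5.5/4 = 1.375 dB → -30.625 dB.
Stage 3: -30.625 dB ≤ -4.7 dB, so stage 3 doesn't engage; output -30.625 dB.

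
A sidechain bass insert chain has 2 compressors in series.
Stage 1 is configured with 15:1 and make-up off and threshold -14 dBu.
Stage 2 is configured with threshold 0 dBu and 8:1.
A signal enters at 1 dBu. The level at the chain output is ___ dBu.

Stage 1: 1 dBu is 15 dB over -14 dBu; at 15:1 that becomes 1 dB over, giving -13 dBu.
Stage 2: -13 dBu is at or below the 0 dBu threshold — no compression; output -13 dBu.

-13 dBu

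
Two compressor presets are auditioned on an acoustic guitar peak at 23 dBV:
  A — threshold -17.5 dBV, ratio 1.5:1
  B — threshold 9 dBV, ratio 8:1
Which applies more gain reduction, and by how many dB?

A, by 1.25 dB

A: overshoot 40.5 dB → output overshoot 27 dB → GR 13.5 dB.
B: overshoot 14 dB → output overshoot 1.75 dB → GR 12.25 dB.
Difference: 1.25 dB in favour of A.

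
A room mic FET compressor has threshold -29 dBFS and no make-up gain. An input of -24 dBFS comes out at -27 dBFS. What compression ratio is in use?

2.5:1

Input overshoot = -24 − (-29) = 5 dB; output overshoot = -27 − (-29) = 2 dB.
Ratio = 5 / 2 = 2.5.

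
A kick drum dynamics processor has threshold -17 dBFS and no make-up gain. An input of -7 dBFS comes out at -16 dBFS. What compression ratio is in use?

10:1

Input overshoot = -7 − (-17) = 10 dB; output overshoot = -16 − (-17) = 1 dB.
Ratio = 10 / 1 = 10.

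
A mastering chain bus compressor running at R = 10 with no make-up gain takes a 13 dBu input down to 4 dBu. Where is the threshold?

Input is 10 dB above T (since output overshoot × R = input overshoot: (4 − T)·10 = 13 − T gives T = 3 dBu).
Check: 3 + (13 − 3)/10 = 3 + 1 = 4 dBu. ✓

3 dBu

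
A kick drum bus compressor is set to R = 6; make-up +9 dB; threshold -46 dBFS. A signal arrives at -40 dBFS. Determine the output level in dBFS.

Overshoot: -40 − (-46) = 6 dB.
At 6:1 the overshoot is divided by 6, leaving 1 dB above threshold.
So the level is -46 + 1 = -45 dBFS; make-up adds 9 dB, giving -36 dBFS.

-36 dBFS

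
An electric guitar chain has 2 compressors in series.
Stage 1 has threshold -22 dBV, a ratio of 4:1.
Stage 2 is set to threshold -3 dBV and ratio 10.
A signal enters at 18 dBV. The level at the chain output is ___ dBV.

Stage 1: overshoot 40 dB → 40/4 = 10 dB → -12 dBV.
Stage 2: -12 dBV ≤ -3 dBV, so stage 2 doesn't engage; output -12 dBV.

-12 dBV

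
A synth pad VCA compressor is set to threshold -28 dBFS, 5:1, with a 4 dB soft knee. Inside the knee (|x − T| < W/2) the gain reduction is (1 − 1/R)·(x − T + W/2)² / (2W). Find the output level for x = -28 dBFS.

-28.4 dBFS

x − T + W/2 = -28 − (-28) + 2 = 2.
GR = (1 − 1/5) × 2² / 8 = 0.8 × 4 / 8 = 0.4 dB.
Output = -28 − 0.4 = -28.4 dBFS.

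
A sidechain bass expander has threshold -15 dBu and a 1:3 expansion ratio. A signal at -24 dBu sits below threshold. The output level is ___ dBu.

Below threshold, a 1:3 expander applies gain = (3−1)×(T − x) of attenuation.
(3−1) × 9 = 18 dB, so output = -24 − 18 = -42 dBu.

-42 dBu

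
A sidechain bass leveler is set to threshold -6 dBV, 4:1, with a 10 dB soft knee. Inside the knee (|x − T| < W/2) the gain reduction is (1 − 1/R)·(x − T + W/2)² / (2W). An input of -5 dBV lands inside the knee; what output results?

x − T + W/2 = -5 − (-6) + 5 = 6.
GR = (1 − 1/4) × 6² / 20 = 0.75 × 36 / 20 = 1.35 dB.
Output = -5 − 1.35 = -6.35 dBV.

-6.35 dBV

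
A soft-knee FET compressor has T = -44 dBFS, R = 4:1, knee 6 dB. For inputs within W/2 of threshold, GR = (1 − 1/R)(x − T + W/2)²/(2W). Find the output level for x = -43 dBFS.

-44 dBFS

x − T + W/2 = -43 − (-44) + 3 = 4.
GR = (1 − 1/4) × 4² / 12 = 0.75 × 16 / 12 = 1 dB.
Output = -43 − 1 = -44 dBFS.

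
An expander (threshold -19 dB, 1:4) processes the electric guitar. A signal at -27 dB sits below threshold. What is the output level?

-51 dB

Below threshold, a 1:4 expander applies gain = (4−1)×(T − x) of attenuation.
(4−1) × 8 = 24 dB, so output = -27 − 24 = -51 dB.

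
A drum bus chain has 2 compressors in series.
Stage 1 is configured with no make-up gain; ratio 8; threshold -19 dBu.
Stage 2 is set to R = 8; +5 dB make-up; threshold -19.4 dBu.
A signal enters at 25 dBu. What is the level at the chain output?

Stage 1: 44 dB above -19 dBu, reduced 8:1 to 5.5 dB above → -13.5 dBu.
Stage 2: -13.5 dBu is 5.9 dB over -19.4 dBu; at 8:1 that becomes 0.7375 dB over, giving -18.6625 dBu; +5 dB make-up → -13.6625 dBu.

-13.6625 dBu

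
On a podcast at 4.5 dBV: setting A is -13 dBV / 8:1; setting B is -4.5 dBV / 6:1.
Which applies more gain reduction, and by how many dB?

A: GR = 17.5 − 17.5/8 = 15.3125 dB.
B: GR = 9 − 9/6 = 7.5 dB.
Difference: 7.8125 dB in favour of A.

A, by 7.8125 dB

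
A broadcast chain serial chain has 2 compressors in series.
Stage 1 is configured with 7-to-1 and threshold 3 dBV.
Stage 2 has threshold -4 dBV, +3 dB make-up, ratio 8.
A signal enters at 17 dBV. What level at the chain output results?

0.125 dBV

Stage 1: 14 dB above 3 dBV, reduced 7:1 to 2 dB above → 5 dBV.
Stage 2: 9 dB above -4 dBV, reduced 8:1 to 1.125 dB above → -2.875 dBV; +3 dB make-up → 0.125 dBV.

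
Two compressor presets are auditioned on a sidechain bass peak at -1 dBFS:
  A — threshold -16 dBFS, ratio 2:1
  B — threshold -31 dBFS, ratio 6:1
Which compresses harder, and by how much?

A: 15 dB over, compressed to 7.5 dB over, so 7.5 dB of GR.
B: 30 dB over, compressed to 5 dB over, so 25 dB of GR.
Difference: 17.5 dB in favour of B.

B, by 17.5 dB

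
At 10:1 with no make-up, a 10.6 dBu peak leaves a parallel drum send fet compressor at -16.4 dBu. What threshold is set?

-19.4 dBu

Let T be the threshold. Output overshoot = (input overshoot)/R, so -16.4 − T = (10.6 − T)/10.
10·(-16.4 − T) = 10.6 − T → 9·T = -164 − 10.6 = -174.6.
T = -174.6/9 = -19.4 dBu.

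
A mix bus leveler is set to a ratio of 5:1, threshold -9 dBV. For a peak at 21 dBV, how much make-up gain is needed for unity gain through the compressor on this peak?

24 dB

Without make-up, output = threshold + overshoot/5 = -9 + 6 = -3 dBV.
Gap to target: 24 dB.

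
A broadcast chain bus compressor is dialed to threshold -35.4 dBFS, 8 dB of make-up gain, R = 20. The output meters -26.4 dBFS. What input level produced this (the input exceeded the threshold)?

Before make-up, the level was -26.4 − 8 = -34.4 dBFS.
Post-compression overshoot = -34.4 − (-35.4) = 1 dB.
Input overshoot = R × output overshoot = 20 dB → input = -35.4 + 20 = -15.4 dBFS.

-15.4 dBFS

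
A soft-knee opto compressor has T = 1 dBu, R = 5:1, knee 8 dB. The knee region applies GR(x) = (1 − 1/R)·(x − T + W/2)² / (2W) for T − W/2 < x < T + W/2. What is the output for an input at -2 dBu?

-2.05 dBu

x − T + W/2 = -2 − 1 + 4 = 1.
GR = (1 − 1/5) × 1² / 16 = 0.8 × 1 / 16 = 0.05 dB.
Output = -2 − 0.05 = -2.05 dBu.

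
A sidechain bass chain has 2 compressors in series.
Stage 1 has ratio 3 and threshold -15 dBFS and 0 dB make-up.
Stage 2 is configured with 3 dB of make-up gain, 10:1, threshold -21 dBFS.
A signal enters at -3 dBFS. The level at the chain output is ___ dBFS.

Stage 1: -3 dBFS is 12 dB over -15 dBFS; at 3:1 that becomes 4 dB over, giving -11 dBFS.
Stage 2: -11 dBFS is 10 dB over -21 dBFS; at 10:1 that becomes 1 dB over, giving -20 dBFS; +3 dB make-up → -17 dBFS.

-17 dBFS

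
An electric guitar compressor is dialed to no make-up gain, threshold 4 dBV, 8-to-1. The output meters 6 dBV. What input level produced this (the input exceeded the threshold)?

That's 2 dB above the 4 dBV threshold.
Input overshoot = R × output overshoot = 16 dB → input = 4 + 16 = 20 dBV.

20 dBV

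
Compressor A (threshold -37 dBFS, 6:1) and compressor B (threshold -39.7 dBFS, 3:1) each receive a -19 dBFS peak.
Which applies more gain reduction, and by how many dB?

A: 18 dB over, compressed to 3 dB over, so 15 dB of GR.
B: 20.7 dB over, compressed to 6.9 dB over, so 13.8 dB of GR.
Difference: 1.2 dB in favour of A.

A, by 1.2 dB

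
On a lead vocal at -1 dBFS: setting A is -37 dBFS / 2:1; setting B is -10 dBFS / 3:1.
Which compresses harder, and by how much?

A: overshoot 36 dB → output overshoot 18 dB → GR 18 dB.
B: overshoot 9 dB → output overshoot 3 dB → GR 6 dB.
A applies 12 dB more gain reduction.

A, by 12 dB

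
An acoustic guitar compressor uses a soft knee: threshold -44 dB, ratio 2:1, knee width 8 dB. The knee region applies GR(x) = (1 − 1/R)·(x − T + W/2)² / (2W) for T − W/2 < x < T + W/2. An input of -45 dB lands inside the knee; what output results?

-45.28125 dB

x − T + W/2 = -45 − (-44) + 4 = 3.
GR = (1 − 1/2) × 3² / 16 = 0.5 × 9 / 16 = 0.28125 dB.
Output = -45 − 0.28125 = -45.28125 dB.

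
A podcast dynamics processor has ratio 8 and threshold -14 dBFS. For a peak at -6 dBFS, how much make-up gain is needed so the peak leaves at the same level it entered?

7 dB

The peak compresses to -14 + 8/8 = -13 dBFS.
To reach -6 dBFS requires -6 − (-13) = 7 dB of make-up.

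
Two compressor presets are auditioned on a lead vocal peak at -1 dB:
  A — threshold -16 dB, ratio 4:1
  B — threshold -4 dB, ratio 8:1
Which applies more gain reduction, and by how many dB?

A: 15 dB over, compressed to 3.75 dB over, so 11.25 dB of GR.
B: 3 dB over, compressed to 0.375 dB over, so 2.625 dB of GR.
A applies 8.625 dB more gain reduction.

A, by 8.625 dB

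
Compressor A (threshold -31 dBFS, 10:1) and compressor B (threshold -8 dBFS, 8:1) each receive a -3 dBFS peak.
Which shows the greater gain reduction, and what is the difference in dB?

A: overshoot 28 dB → output overshoot 2.8 dB → GR 25.2 dB.
B: overshoot 5 dB → output overshoot 0.625 dB → GR 4.375 dB.
A reduces 20.825 dB more.

A, by 20.825 dB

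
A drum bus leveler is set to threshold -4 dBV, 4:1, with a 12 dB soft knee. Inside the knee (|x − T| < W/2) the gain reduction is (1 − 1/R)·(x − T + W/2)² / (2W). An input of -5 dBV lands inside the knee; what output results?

x − T + W/2 = -5 − (-4) + 6 = 5.
GR = (1 − 1/4) × 5² / 24 = 0.75 × 25 / 24 = 0.78125 dB.
Output = -5 − 0.78125 = -5.78125 dBV.

-5.78125 dBV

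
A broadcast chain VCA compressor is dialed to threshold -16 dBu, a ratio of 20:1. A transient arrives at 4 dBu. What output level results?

-15 dBu

Overshoot: 4 − (-16) = 20 dB.
20:1 compression reduces that to 20/20 = 1 dB over.
That puts the output at -15 dBu.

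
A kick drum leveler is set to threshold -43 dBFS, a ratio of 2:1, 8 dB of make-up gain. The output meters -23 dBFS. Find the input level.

Before make-up, the level was -23 − 8 = -31 dBFS.
Post-compression overshoot = -31 − (-43) = 12 dB.
Input overshoot = R × output overshoot = 24 dB → input = -43 + 24 = -19 dBFS.

-19 dBFS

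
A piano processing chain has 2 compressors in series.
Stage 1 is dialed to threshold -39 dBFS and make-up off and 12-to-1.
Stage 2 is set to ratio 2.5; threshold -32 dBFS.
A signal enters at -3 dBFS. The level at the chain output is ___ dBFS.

Stage 1: overshoot 36 dB → 36/12 = 3 dB → -36 dBFS.
Stage 2: -36 dBFS ≤ -32 dBFS, so stage 2 doesn't engage; output -36 dBFS.

-36 dBFS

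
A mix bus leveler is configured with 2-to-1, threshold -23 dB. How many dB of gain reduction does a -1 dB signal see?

11 dB

Overshoot = -1 − (-23) = 22 dB.
At 2:1, output sits 22/2 = 11 dB above threshold.
GR = overshoot in − overshoot out = 22 − 11 = 11 dB.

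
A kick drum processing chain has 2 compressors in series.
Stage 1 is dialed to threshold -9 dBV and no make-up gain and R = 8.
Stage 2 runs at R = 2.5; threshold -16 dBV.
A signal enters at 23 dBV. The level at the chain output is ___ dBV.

Stage 1: 32 dB above -9 dBV, reduced 8:1 to 4 dB above → -5 dBV.
Stage 2: -5 dBV is 11 dB over -16 dBV; at 2.5:1 that becomes 4.4 dB over, giving -11.6 dBV.

-11.6 dBV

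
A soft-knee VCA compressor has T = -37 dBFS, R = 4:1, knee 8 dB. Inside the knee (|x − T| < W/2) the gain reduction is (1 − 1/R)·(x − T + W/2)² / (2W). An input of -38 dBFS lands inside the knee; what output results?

-38.421875 dBFS

x − T + W/2 = -38 − (-37) + 4 = 3.
GR = (1 − 1/4) × 3² / 16 = 0.75 × 9 / 16 = 0.421875 dB.
Output = -38 − 0.421875 = -38.421875 dBFS.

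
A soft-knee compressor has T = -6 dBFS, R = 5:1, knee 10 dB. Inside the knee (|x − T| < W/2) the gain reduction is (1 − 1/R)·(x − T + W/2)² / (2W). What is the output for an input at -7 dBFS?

-7.64 dBFS

x − T + W/2 = -7 − (-6) + 5 = 4.
GR = (1 − 1/5) × 4² / 20 = 0.8 × 16 / 20 = 0.64 dB.
Output = -7 − 0.64 = -7.64 dBFS.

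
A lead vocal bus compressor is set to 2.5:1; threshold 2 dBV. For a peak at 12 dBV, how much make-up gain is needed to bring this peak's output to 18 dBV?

12 dB

Without make-up, output = threshold + overshoot/2.5 = 2 + 4 = 6 dBV.
Gap to target: 12 dB.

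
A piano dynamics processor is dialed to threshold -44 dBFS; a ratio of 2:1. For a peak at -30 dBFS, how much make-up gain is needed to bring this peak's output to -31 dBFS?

Without make-up, output = threshold + overshoot/2 = -44 + 7 = -37 dBFS.
Gap to target: 6 dB.

6 dB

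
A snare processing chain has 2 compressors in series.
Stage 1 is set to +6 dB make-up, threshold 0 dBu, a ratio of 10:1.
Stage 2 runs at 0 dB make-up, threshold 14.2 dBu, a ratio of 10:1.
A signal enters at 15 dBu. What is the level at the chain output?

Stage 1: overshoot 15 dB → 15/10 = 1.5 dB → 1.5 dBu; +6 dB make-up → 7.5 dBu.
Stage 2: below threshold (7.5 ≤ 14.2); passes unchanged; output 7.5 dBu.

7.5 dBu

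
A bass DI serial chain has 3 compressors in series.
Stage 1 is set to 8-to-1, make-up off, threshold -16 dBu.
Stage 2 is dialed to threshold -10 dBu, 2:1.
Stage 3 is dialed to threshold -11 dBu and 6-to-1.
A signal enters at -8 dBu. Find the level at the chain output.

Stage 1: 8 dB above -16 dBu, reduced 8:1 to 1 dB above → -15 dBu.
Stage 2: -15 dBu ≤ -10 dBu, so stage 2 doesn't engage; output -15 dBu.
Stage 3: -15 dBu ≤ -11 dBu, so stage 3 doesn't engage; output -15 dBu.

-15 dBu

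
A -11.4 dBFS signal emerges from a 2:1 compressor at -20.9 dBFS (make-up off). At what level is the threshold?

-30.4 dBFS

Gain reduction = -11.4 − (-20.9) = 9.5 dB; output overshoot = GR / (R − 1) = 9.5 / 1 = 9.5 dB.
Threshold = output − output overshoot = -20.9 − 9.5 = -30.4 dBFS.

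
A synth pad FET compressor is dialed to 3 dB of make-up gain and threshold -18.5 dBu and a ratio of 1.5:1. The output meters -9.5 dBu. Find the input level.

-9.5 dBu

Before make-up, the level was -9.5 − 3 = -12.5 dBu.
That's 6 dB above the -18.5 dBu threshold.
Undo the ratio: input overshoot = 6 × 1.5 = 9 dB, giving input = -9.5 dBu.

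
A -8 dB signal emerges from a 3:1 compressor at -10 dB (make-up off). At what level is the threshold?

-11 dB

Gain reduction = -8 − (-10) = 2 dB; output overshoot = GR / (R − 1) = 2 / 2 = 1 dB.
Threshold = output − output overshoot = -10 − 1 = -11 dB.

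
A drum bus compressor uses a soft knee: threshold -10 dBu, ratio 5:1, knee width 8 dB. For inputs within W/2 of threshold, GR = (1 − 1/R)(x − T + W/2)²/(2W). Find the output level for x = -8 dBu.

-9.8 dBu

x − T + W/2 = -8 − (-10) + 4 = 6.
GR = (1 − 1/5) × 6² / 16 = 0.8 × 36 / 16 = 1.8 dB.
Output = -8 − 1.8 = -9.8 dBu.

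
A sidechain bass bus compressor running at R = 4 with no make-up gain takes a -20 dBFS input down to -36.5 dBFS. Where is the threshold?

Gain reduction = -20 − (-36.5) = 16.5 dB; output overshoot = GR / (R − 1) = 16.5 / 3 = 5.5 dB.
Threshold = output − output overshoot = -36.5 − 5.5 = -42 dBFS.

-42 dBFS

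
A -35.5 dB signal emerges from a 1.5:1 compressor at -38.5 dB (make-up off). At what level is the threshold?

Input is 9 dB above T (since output overshoot × R = input overshoot: (-38.5 − T)·1.5 = -35.5 − T gives T = -44.5 dB).
Check: -44.5 + (-35.5 − (-44.5))/1.5 = -44.5 + 6 = -38.5 dB. ✓

-44.5 dB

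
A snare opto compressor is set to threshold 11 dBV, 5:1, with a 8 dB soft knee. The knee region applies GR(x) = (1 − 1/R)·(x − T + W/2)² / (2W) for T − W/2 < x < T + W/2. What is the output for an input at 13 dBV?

11.2 dBV

x − T + W/2 = 13 − 11 + 4 = 6.
GR = (1 − 1/5) × 6² / 16 = 0.8 × 36 / 16 = 1.8 dB.
Output = 13 − 1.8 = 11.2 dBV.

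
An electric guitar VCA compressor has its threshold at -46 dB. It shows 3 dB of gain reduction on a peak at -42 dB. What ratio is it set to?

4:1

Input overshoot = -42 − (-46) = 4 dB.
Output overshoot = 4 − 3 = 1 dB.
Ratio = input overshoot / output overshoot = 4 / 1 = 4.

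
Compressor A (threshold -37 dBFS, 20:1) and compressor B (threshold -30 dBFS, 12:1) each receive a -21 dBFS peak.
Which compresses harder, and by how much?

A: 16 dB over, compressed to 0.8 dB over, so 15.2 dB of GR.
B: 9 dB over, compressed to 0.75 dB over, so 8.25 dB of GR.
Difference: 6.95 dB in favour of A.

A, by 6.95 dB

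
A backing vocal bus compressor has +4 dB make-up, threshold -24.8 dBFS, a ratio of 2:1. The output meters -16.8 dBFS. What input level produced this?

-16.8 dBFS

Stripping the +4 dB make-up gives -20.8 dBFS at the gain stage.
Post-compression overshoot = -20.8 − (-24.8) = 4 dB.
Before 2:1 compression the overshoot was 4 × 2 = 8 dB, so input = -24.8 + 8 = -16.8 dBFS.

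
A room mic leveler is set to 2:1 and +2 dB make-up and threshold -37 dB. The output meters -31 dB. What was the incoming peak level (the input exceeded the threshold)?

Remove make-up: -31 − 2 = -33 dB.
The compressed level sits -33 − (-37) = 4 dB over threshold.
Undo the ratio: input overshoot = 4 × 2 = 8 dB, giving input = -29 dB.

-29 dB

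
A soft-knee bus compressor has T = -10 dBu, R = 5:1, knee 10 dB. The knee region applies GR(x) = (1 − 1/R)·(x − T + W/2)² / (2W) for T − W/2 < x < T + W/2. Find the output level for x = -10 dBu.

x − T + W/2 = -10 − (-10) + 5 = 5.
GR = (1 − 1/5) × 5² / 20 = 0.8 × 25 / 20 = 1 dB.
Output = -10 − 1 = -11 dBu.

-11 dBu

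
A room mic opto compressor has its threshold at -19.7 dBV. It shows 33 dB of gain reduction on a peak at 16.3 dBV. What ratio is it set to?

12:1

Input overshoot = 16.3 − (-19.7) = 36 dB.
Output overshoot = 36 − 33 = 3 dB.
Ratio = input overshoot / output overshoot = 36 / 3 = 12.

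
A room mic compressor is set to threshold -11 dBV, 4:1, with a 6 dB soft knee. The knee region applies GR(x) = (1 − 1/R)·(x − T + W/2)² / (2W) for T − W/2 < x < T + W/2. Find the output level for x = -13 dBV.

-13.0625 dBV

x − T + W/2 = -13 − (-11) + 3 = 1.
GR = (1 − 1/4) × 1² / 12 = 0.75 × 1 / 12 = 0.0625 dB.
Output = -13 − 0.0625 = -13.0625 dBV.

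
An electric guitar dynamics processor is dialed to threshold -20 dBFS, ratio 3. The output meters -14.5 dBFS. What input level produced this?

That's 5.5 dB above the -20 dBFS threshold.
Before 3:1 compression the overshoot was 5.5 × 3 = 16.5 dB, so input = -20 + 16.5 = -3.5 dBFS.

-3.5 dBFS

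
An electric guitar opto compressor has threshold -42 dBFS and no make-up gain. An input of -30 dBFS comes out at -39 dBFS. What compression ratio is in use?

Input overshoot = -30 − (-42) = 12 dB; output overshoot = -39 − (-42) = 3 dB.
Ratio = 12 / 3 = 4.

4:1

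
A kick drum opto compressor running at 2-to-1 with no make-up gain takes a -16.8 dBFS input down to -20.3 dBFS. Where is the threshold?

Let T be the threshold. Output overshoot = (input overshoot)/R, so -20.3 − T = (-16.8 − T)/2.
2·(-20.3 − T) = -16.8 − T → 1·T = -40.6 − (-16.8) = -23.8.
T = -23.8/1 = -23.8 dBFS.

-23.8 dBFS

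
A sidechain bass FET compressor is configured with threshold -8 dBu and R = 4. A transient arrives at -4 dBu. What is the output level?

-7 dBu

The input is 4 dB above the -8 dBu threshold.
At 4:1 the overshoot is divided by 4, leaving 1 dB above threshold.
Output = -8 + 1 = -7 dBu.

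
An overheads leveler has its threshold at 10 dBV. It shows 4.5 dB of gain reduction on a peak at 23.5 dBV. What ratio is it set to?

Input overshoot = 23.5 − 10 = 13.5 dB.
Output overshoot = 13.5 − 4.5 = 9 dB.
Ratio = input overshoot / output overshoot = 13.5 / 9 = 1.5.

1.5:1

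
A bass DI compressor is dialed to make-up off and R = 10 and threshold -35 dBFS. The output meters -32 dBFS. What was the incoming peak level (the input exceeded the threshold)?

-5 dBFS

Post-compression overshoot = -32 − (-35) = 3 dB.
Before 10:1 compression the overshoot was 3 × 10 = 30 dB, so input = -35 + 30 = -5 dBFS.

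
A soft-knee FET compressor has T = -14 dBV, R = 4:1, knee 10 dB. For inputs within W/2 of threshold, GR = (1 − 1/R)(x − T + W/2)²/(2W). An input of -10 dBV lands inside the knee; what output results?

x − T + W/2 = -10 − (-14) + 5 = 9.
GR = (1 − 1/4) × 9² / 20 = 0.75 × 81 / 20 = 3.0375 dB.
Output = -10 − 3.0375 = -13.0375 dBV.

-13.0375 dBV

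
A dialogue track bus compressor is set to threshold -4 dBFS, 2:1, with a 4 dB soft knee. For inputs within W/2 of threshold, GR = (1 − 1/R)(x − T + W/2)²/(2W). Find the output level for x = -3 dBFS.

-3.5625 dBFS

x − T + W/2 = -3 − (-4) + 2 = 3.
GR = (1 − 1/2) × 3² / 8 = 0.5 × 9 / 8 = 0.5625 dB.
Output = -3 − 0.5625 = -3.5625 dBFS.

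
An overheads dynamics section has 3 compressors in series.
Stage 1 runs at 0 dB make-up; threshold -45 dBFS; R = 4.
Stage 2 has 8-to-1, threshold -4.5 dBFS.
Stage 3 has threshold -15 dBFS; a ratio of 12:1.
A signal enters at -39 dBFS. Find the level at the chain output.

Stage 1: overshoot 6 dB → 6/4 = 1.5 dB → -43.5 dBFS.
Stage 2: below threshold (-43.5 ≤ -4.5); passes unchanged; output -43.5 dBFS.
Stage 3: -43.5 dBFS is at or below the -15 dBFS threshold — no compression; output -43.5 dBFS.

-43.5 dBFS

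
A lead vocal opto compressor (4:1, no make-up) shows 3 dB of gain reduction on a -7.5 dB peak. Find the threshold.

-11.5 dB

Gain reduction = -7.5 − (-10.5) = 3 dB; output overshoot = GR / (R − 1) = 3 / 3 = 1 dB.
Threshold = output − output overshoot = -10.5 − 1 = -11.5 dB.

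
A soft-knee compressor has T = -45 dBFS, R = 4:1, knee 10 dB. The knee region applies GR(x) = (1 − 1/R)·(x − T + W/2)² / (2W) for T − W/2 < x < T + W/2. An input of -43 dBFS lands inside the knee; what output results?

-44.8375 dBFS

x − T + W/2 = -43 − (-45) + 5 = 7.
GR = (1 − 1/4) × 7² / 20 = 0.75 × 49 / 20 = 1.8375 dB.
Output = -43 − 1.8375 = -44.8375 dBFS.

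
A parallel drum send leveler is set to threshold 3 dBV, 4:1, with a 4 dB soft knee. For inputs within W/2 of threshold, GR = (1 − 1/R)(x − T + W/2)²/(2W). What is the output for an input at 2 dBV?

x − T + W/2 = 2 − 3 + 2 = 1.
GR = (1 − 1/4) × 1² / 8 = 0.75 × 1 / 8 = 0.09375 dB.
Output = 2 − 0.09375 = 1.90625 dBV.

1.90625 dBV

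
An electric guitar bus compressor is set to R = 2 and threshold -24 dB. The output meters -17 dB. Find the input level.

-10 dB

The compressed level sits -17 − (-24) = 7 dB over threshold.
Input overshoot = R × output overshoot = 14 dB → input = -24 + 14 = -10 dB.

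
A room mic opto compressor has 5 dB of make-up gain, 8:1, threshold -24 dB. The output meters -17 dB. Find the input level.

-8 dB

Remove make-up: -17 − 5 = -22 dB.
That's 2 dB above the -24 dB threshold.
Input overshoot = R × output overshoot = 16 dB → input = -24 + 16 = -8 dB.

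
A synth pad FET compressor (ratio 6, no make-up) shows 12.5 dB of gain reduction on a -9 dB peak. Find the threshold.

-24 dB

Input is 15 dB above T (since output overshoot × R = input overshoot: (-21.5 − T)·6 = -9 − T gives T = -24 dB).
Check: -24 + (-9 − (-24))/6 = -24 + 2.5 = -21.5 dB. ✓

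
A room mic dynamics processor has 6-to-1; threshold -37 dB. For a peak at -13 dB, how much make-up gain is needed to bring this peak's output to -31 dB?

Overshoot 24 dB → 24/6 = 4 dB after compression, so the compressed level is -37 + 4 = -33 dB.
Make-up = target − compressed = -31 − (-33) = 2 dB.

2 dB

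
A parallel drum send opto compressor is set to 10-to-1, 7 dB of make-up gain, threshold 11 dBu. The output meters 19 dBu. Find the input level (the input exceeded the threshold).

21 dBu

Before make-up, the level was 19 − 7 = 12 dBu.
That's 1 dB above the 11 dBu threshold.
Undo the ratio: input overshoot = 1 × 10 = 10 dB, giving input = 21 dBu.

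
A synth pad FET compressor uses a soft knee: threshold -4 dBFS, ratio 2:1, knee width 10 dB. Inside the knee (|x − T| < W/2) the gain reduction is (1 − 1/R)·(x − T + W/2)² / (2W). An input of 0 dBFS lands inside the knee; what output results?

x − T + W/2 = 0 − (-4) + 5 = 9.
GR = (1 − 1/2) × 9² / 20 = 0.5 × 81 / 20 = 2.025 dB.
Output = 0 − 2.025 = -2.025 dBFS.

-2.025 dBFS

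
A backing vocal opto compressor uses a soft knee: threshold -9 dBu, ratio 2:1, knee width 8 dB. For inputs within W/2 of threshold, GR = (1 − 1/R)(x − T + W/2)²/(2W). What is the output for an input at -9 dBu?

x − T + W/2 = -9 − (-9) + 4 = 4.
GR = (1 − 1/2) × 4² / 16 = 0.5 × 16 / 16 = 0.5 dB.
Output = -9 − 0.5 = -9.5 dBu.

-9.5 dBu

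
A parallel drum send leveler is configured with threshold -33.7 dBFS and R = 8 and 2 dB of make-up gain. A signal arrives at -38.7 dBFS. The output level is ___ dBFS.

-36.7 dBFS

-38.7 dBFS is 5 dB below the -33.7 dBFS threshold, so no gain reduction is applied.
Make-up gain adds 2 dB: -38.7 + 2 = -36.7 dBFS.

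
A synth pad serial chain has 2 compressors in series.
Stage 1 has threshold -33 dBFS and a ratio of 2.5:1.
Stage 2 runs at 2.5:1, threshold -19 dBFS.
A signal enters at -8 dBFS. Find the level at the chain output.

Stage 1: 25 dB above -33 dBFS, reduced 2.5:1 to 10 dB above → -23 dBFS.
Stage 2: below threshold (-23 ≤ -19); passes unchanged; output -23 dBFS.

-23 dBFS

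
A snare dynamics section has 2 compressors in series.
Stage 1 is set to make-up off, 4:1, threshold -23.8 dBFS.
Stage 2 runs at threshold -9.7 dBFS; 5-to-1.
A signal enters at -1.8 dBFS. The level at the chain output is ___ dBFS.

-18.3 dBFS

Stage 1: overshoot 22 dB → 22/4 = 5.5 dB → -18.3 dBFS.
Stage 2: -18.3 dBFS is at or below the -9.7 dBFS threshold — no compression; output -18.3 dBFS.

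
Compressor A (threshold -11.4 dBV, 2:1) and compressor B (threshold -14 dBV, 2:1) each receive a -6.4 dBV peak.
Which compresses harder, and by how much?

B, by 1.3 dB

A: GR = 5 − 5/2 = 2.5 dB.
B: GR = 7.6 − 7.6/2 = 3.8 dB.
B reduces 1.3 dB more.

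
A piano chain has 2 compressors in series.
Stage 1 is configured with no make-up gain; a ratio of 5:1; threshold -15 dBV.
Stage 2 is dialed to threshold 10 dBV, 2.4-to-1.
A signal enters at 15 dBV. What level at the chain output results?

Stage 1: 30 dB above -15 dBV, reduced 5:1 to 6 dB above → -9 dBV.
Stage 2: -9 dBV is at or below the 10 dBV threshold — no compression; output -9 dBV.

-9 dBV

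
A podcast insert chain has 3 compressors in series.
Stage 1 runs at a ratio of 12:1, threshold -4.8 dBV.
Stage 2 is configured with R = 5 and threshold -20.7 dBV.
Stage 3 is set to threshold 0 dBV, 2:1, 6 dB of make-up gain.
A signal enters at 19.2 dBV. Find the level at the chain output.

Stage 1: 19.2 dBV is 24 dB over -4.8 dBV; at 12:1 that becomes 2 dB over, giving -2.8 dBV.
Stage 2: -2.8 dBV is 17.9 dB over -20.7 dBV; at 5:1 that becomes 3.58 dB over, giving -17.12 dBV.
Stage 3: below threshold (-17.12 ≤ 0); passes unchanged; make-up brings it to -11.12 dBV.

-11.12 dBV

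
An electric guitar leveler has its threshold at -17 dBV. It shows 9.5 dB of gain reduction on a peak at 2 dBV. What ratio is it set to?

2:1

Input overshoot = 2 − (-17) = 19 dB.
Output overshoot = 19 − 9.5 = 9.5 dB.
Ratio = input overshoot / output overshoot = 19 / 9.5 = 2.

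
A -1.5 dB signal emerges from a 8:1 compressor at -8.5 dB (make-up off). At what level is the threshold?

-9.5 dB

Gain reduction = -1.5 − (-8.5) = 7 dB; output overshoot = GR / (R − 1) = 7 / 7 = 1 dB.
Threshold = output − output overshoot = -8.5 − 1 = -9.5 dB.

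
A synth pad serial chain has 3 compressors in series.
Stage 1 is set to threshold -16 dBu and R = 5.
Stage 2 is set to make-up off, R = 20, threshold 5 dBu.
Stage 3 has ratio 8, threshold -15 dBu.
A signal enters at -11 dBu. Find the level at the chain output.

Stage 1: overshoot 5 dB → 5/5 = 1 dB → -15 dBu.
Stage 2: -15 dBu is at or below the 5 dBu threshold — no compression; output -15 dBu.
Stage 3: below threshold (-15 ≤ -15); passes unchanged; output -15 dBu.

-15 dBu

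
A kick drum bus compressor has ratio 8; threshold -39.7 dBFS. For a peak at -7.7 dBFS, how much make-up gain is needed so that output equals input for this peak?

The peak compresses to -39.7 + 32/8 = -35.7 dBFS.
To reach -7.7 dBFS requires -7.7 − (-35.7) = 28 dB of make-up.

28 dB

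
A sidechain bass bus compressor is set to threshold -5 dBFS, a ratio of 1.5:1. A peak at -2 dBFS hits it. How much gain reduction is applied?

The signal is 3 dB above threshold.
After 1.5:1 compression the overshoot becomes 3/1.5 = 2 dB.
So the signal is attenuated by 3 − 2 = 1 dB.

1 dB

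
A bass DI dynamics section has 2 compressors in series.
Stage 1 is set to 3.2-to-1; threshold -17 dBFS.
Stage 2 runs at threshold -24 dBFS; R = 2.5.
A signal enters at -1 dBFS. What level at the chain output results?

-19.2 dBFS

Stage 1: overshoot 16 dB → 16/3.2 = 5 dB → -12 dBFS.
Stage 2: overshoot 12 dB → 12/2.5 = 4.8 dB → -19.2 dBFS.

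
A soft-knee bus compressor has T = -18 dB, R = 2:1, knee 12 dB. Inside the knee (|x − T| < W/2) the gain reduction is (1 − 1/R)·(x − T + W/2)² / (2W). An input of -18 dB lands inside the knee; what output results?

-18.75 dB

x − T + W/2 = -18 − (-18) + 6 = 6.
GR = (1 − 1/2) × 6² / 24 = 0.5 × 36 / 24 = 0.75 dB.
Output = -18 − 0.75 = -18.75 dB.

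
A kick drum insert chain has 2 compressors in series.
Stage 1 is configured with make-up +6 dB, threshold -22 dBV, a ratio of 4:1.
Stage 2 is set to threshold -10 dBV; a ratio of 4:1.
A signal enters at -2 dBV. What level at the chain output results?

Stage 1: overshoot 20 dB → 20/4 = 5 dB → -17 dBV; +6 dB make-up → -11 dBV.
Stage 2: -11 dBV ≤ -10 dBV, so stage 2 doesn't engage; output -11 dBV.

-11 dBV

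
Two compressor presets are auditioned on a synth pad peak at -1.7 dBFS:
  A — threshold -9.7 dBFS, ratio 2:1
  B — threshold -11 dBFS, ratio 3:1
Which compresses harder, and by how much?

A: GR = 8 − 8/2 = 4 dB.
B: GR = 9.3 − 9.3/3 = 6.2 dB.
B applies 2.2 dB more gain reduction.

B, by 2.2 dB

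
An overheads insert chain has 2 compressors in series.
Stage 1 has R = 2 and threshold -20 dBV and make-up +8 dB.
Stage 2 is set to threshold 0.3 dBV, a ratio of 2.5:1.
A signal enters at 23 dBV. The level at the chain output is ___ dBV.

3.98 dBV

Stage 1: overshoot 43 dB → 43/2 = 21.5 dB → 1.5 dBV; +8 dB make-up → 9.5 dBV.
Stage 2: 9.2 dB above 0.3 dBV, reduced 2.5:1 to 3.68 dB above → 3.98 dBV.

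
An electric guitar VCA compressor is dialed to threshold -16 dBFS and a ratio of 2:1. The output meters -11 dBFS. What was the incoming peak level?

The compressed level sits -11 − (-16) = 5 dB over threshold.
Before 2:1 compression the overshoot was 5 × 2 = 10 dB, so input = -16 + 10 = -6 dBFS.

-6 dBFS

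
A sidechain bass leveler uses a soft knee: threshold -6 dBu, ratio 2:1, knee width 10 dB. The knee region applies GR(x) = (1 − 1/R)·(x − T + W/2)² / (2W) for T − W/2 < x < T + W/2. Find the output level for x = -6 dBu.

-6.625 dBu

x − T + W/2 = -6 − (-6) + 5 = 5.
GR = (1 − 1/2) × 5² / 20 = 0.5 × 25 / 20 = 0.625 dB.
Output = -6 − 0.625 = -6.625 dBu.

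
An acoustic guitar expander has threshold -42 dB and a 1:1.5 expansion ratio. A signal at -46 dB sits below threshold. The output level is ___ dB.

-48 dB

Undershoot = (-42) − (-46) = 4 dB.
At 1:1.5, that expands to 6 dB under threshold.
Output = -42 − 6 = -48 dB.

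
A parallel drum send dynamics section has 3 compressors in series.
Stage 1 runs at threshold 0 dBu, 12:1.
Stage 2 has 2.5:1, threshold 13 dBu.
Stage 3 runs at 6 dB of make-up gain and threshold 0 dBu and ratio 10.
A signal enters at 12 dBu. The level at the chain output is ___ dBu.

Stage 1: overshoot 12 dB → 12/12 = 1 dB → 1 dBu.
Stage 2: 1 dBu ≤ 13 dBu, so stage 2 doesn't engage; output 1 dBu.
Stage 3: 1 dBu is 1 dB over 0 dBu; at 10:1 that becomes 0.1 dB over, giving 0.1 dBu; +6 dB make-up → 6.1 dBu.

6.1 dBu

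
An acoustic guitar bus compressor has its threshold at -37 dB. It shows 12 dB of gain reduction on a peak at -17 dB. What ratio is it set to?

2.5:1

Input overshoot = -17 − (-37) = 20 dB.
Output overshoot = 20 − 12 = 8 dB.
Ratio = input overshoot / output overshoot = 20 / 8 = 2.5.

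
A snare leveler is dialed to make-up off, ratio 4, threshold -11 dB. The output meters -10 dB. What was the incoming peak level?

-7 dB

Post-compression overshoot = -10 − (-11) = 1 dB.
Input overshoot = R × output overshoot = 4 dB → input = -11 + 4 = -7 dB.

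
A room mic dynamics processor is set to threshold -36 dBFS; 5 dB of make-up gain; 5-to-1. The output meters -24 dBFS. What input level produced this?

Stripping the +5 dB make-up gives -29 dBFS at the gain stage.
That's 7 dB above the -36 dBFS threshold.
Input overshoot = R × output overshoot = 35 dB → input = -36 + 35 = -1 dBFS.

-1 dBFS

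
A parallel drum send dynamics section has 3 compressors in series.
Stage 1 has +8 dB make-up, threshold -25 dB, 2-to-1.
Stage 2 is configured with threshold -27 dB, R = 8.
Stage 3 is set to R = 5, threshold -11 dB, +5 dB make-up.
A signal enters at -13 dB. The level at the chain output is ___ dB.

-20 dB

Stage 1: -13 dB is 12 dB over -25 dB; at 2:1 that becomes 6 dB over, giving -19 dB; +8 dB make-up → -11 dB.
Stage 2: overshoot 16 dB → 16/8 = 2 dB → -25 dB.
Stage 3: below threshold (-25 ≤ -11); passes unchanged; make-up brings it to -20 dB.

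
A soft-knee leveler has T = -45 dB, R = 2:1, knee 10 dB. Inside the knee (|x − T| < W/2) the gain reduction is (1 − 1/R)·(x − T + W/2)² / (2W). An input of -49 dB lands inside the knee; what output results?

-49.025 dB

x − T + W/2 = -49 − (-45) + 5 = 1.
GR = (1 − 1/2) × 1² / 20 = 0.5 × 1 / 20 = 0.025 dB.
Output = -49 − 0.025 = -49.025 dB.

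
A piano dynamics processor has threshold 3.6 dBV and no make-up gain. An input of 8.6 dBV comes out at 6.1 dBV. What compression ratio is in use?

2:1

Input overshoot = 8.6 − 3.6 = 5 dB; output overshoot = 6.1 − 3.6 = 2.5 dB.
Ratio = 5 / 2.5 = 2.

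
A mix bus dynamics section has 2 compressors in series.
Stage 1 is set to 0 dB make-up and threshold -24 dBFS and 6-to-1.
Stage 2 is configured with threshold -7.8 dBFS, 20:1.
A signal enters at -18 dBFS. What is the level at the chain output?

Stage 1: overshoot 6 dB → 6/6 = 1 dB → -23 dBFS.
Stage 2: -23 dBFS ≤ -7.8 dBFS, so stage 2 doesn't engage; output -23 dBFS.

-23 dBFS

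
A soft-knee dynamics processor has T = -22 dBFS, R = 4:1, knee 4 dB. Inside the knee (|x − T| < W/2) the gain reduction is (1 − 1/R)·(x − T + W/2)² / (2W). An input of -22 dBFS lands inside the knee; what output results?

x − T + W/2 = -22 − (-22) + 2 = 2.
GR = (1 − 1/4) × 2² / 8 = 0.75 × 4 / 8 = 0.375 dB.
Output = -22 − 0.375 = -22.375 dBFS.

-22.375 dBFS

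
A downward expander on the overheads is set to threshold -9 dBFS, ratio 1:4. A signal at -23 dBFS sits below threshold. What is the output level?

Undershoot = (-9) − (-23) = 14 dB.
At 1:4, that expands to 56 dB under threshold.
Output = -9 − 56 = -65 dBFS.

-65 dBFS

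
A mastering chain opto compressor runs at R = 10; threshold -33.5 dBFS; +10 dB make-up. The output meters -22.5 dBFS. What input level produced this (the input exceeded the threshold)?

Stripping the +10 dB make-up gives -32.5 dBFS at the gain stage.
Post-compression overshoot = -32.5 − (-33.5) = 1 dB.
Undo the ratio: input overshoot = 1 × 10 = 10 dB, giving input = -23.5 dBFS.

-23.5 dBFS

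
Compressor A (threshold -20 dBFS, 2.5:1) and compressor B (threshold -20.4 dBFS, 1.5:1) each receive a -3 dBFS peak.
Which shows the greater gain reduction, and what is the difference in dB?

A: overshoot 17 dB → output overshoot 6.8 dB → GR 10.2 dB.
B: overshoot 17.4 dB → output overshoot 11.6 dB → GR 5.8 dB.
A applies 4.4 dB more gain reduction.

A, by 4.4 dB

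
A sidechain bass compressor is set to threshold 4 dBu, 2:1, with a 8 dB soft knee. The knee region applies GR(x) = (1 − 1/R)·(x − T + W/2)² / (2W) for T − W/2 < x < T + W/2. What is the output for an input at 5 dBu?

x − T + W/2 = 5 − 4 + 4 = 5.
GR = (1 − 1/2) × 5² / 16 = 0.5 × 25 / 16 = 0.78125 dB.
Output = 5 − 0.78125 = 4.21875 dBu.

4.21875 dBu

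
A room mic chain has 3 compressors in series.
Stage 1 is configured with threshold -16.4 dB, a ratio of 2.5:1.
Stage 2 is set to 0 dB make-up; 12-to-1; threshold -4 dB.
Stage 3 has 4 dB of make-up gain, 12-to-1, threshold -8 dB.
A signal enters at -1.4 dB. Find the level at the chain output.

Stage 1: 15 dB above -16.4 dB, reduced 2.5:1 to 6 dB above → -10.4 dB.
Stage 2: below threshold (-10.4 ≤ -4); passes unchanged; output -10.4 dB.
Stage 3: below threshold (-10.4 ≤ -8); passes unchanged; make-up brings it to -6.4 dB.

-6.4 dB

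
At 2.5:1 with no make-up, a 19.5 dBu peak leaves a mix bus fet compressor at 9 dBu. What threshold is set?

2 dBu

Input is 17.5 dB above T (since output overshoot × R = input overshoot: (9 − T)·2.5 = 19.5 − T gives T = 2 dBu).
Check: 2 + (19.5 − 2)/2.5 = 2 + 7 = 9 dBu. ✓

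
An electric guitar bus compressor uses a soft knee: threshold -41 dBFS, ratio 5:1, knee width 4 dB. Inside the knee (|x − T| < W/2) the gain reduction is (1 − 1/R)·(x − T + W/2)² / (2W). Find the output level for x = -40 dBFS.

x − T + W/2 = -40 − (-41) + 2 = 3.
GR = (1 − 1/5) × 3² / 8 = 0.8 × 9 / 8 = 0.9 dB.
Output = -40 − 0.9 = -40.9 dBFS.

-40.9 dBFS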